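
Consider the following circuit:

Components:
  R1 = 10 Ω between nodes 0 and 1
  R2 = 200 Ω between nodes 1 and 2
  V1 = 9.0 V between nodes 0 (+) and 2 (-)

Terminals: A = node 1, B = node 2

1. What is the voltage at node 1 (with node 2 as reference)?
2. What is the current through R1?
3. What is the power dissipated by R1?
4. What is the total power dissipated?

Nodal analysis, taking node 2 as the 0 V reference.
Source V1 fixes V_0 = 9 V.
KCL at each unknown node (sum of currents leaving = 0; resistances in Ω):
  Node 1: (V_1 - 9)/10 + (V_1 - 0)/200 = 0
Collecting terms: 0.105 × V_1 = 0.9  =>  V_1 = 8.571 V
Part 1:
  Read off the nodal solution: V_1 = 8.571 V
Part 2:
  I_R1 = (V_0 - V_1)/R1 = (9 - 8.571)/10 = 0.04286 A
  Magnitude: I_R1 = 0.04286 A
Part 3:
  I_R1 = (V_0 - V_1)/R1 = (9 - 8.571)/10 = 0.04286 A
  P_R1 = I_R1² × R1 = (0.04286)² × 10 = 0.01837 W
Part 4:
  Power in each resistor, P = (ΔV)²/R:
    P_R1 = (9 - 8.571)²/10 = 0.01837 W
    P_R2 = (8.571 - 0)²/200 = 0.3673 W
  P_total = P_R1 + P_R2 = 0.3857 W

Final answers:
1. V_1 = 8.571 V
2. I_R1 = 0.04286 A
3. P_R1 = 0.01837 W
4. P_total = 0.3857 W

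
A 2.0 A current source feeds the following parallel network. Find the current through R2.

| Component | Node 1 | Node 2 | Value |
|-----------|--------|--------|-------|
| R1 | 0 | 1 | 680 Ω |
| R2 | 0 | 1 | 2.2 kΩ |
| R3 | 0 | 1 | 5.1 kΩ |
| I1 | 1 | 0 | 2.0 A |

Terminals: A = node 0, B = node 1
All resistors sit directly between nodes 0 and 1, so they are in parallel and share one voltage V; the full source current 2 A splits among them.
1/R_par = 1/680 + 1/2200 + 1/5100 = 0.002121 S  =>  R_par = 471.4 Ω
V = I × R_par = 2 × 471.4 = 942.9 V
I_R2 = V/R2 = 942.9/2200 = 0.4286 A

Final answer: 0.4286 A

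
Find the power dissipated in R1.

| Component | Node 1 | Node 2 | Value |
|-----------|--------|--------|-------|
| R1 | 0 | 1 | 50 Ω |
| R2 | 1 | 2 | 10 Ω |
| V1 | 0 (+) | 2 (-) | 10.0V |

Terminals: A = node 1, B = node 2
Nodal analysis, taking node 2 as the 0 V reference.
Source V1 fixes V_0 = 10 V.
KCL at each unknown node (sum of currents leaving = 0; resistances in Ω):
  Node 1: (V_1 - 10)/50 + (V_1 - 0)/10 = 0
Collecting terms: 0.12 × V_1 = 0.2  =>  V_1 = 1.667 V
I_R1 = (V_0 - V_1)/R1 = (10 - 1.667)/50 = 0.1667 A
P_R1 = I_R1² × R1 = (0.1667)² × 50 = 1.389 W

Final answer: 1.389 W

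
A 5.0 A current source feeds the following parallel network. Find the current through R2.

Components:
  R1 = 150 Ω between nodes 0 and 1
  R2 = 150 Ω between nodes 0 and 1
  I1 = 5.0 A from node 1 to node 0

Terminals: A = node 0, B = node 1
All resistors sit directly between nodes 0 and 1, so they are in parallel and share one voltage V; the full source current 5 A splits among them.
1/R_par = 1/150 + 1/150 = 0.01333 S  =>  R_par = 75 Ω
V = I × R_par = 5 × 75 = 375 V
I_R2 = V/R2 = 375/150 = 2.5 A

Final answer: 2.5 A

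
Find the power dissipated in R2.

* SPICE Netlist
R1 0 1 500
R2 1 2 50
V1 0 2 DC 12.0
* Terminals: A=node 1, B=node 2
Nodal analysis, taking node 2 as the 0 V reference.
Source V1 fixes V_0 = 12 V.
KCL at each unknown node (sum of currents leaving = 0; resistances in Ω):
  Node 1: (V_1 - 12)/500 + (V_1 - 0)/50 = 0
Collecting terms: 0.022 × V_1 = 0.024  =>  V_1 = 1.091 V
I_R2 = (V_1 - V_2)/R2 = (1.091 - 0)/50 = 0.02182 A
P_R2 = I_R2² × R2 = (0.02182)² × 50 = 0.0238 W

Final answer: 0.0238 W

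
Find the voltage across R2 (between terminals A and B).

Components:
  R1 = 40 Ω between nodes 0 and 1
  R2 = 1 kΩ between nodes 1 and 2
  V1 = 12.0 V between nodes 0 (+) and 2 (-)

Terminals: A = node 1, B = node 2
R1 and R2 are in series across V1 (node 0 → node 1 → node 2), and the output A–B is taken across R2, so this is a voltage divider.
Series current: I = V1/(R1 + R2) = 12/(40 + 1000) = 12/1040 = 0.01154 A
V_R2 = I × R2 = V1 × R2/(R1 + R2) = 12 × 1000/1040 = 11.54 V

Final answer: 11.54 V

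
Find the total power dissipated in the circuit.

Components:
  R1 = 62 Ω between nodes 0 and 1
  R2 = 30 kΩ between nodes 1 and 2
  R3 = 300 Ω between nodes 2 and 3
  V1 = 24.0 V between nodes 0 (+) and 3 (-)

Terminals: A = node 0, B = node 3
Nodal analysis, taking node 3 as the 0 V reference.
Source V1 fixes V_0 = 24 V.
KCL at each unknown node (sum of currents leaving = 0; resistances in Ω):
  Node 1: (V_1 - 24)/62 + (V_1 - V_2)/30000 = 0
  Node 2: (V_2 - V_1)/30000 + (V_2 - 0)/300 = 0
Collecting terms (coefficients in siemens):
  0.01616·V_1 - 0.00003333·V_2 = 0.3871
  0.003367·V_2 - 0.00003333·V_1 = 0
Determinant D = (0.01616)(0.003367) - (-0.00003333)(-0.00003333) = 0.00005441
V_1 = [(0.3871)(0.003367) - (-0.00003333)(0)]/D = 23.95 V
V_2 = [(0.01616)(0) - (0.3871)(-0.00003333)]/D = 0.2371 V
Power in each resistor, P = (ΔV)²/R:
  P_R1 = (24 - 23.95)²/62 = 0.00003874 W
  P_R2 = (23.95 - 0.2371)²/30000 = 0.01874 W
  P_R3 = (0.2371 - 0)²/300 = 0.0001874 W
P_total = P_R1 + P_R2 + P_R3 = 0.01897 W

Final answer: 0.01897 W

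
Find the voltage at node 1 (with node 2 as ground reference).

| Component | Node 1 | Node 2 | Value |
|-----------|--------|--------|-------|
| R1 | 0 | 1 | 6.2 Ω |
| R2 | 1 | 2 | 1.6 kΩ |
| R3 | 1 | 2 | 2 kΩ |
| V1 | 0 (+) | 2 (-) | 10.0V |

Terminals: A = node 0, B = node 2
Nodal analysis, taking node 2 as the 0 V reference.
Source V1 fixes V_0 = 10 V.
KCL at each unknown node (sum of currents leaving = 0; resistances in Ω):
  Node 1: (V_1 - 10)/6.2 + (V_1 - 0)/1600 + (V_1 - 0)/2000 = 0
Collecting terms: 0.1624 × V_1 = 1.613  =>  V_1 = 9.931 V
The requested potential is V_1 = 9.931 V.

Final answer: V_1 = 9.931 V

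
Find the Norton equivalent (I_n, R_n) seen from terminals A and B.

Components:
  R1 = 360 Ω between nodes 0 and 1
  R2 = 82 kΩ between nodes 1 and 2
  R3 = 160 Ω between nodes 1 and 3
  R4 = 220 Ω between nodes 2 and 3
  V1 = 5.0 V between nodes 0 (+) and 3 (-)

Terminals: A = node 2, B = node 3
Find the Thévenin equivalent first; then I_n = V_th/R_th and R_n = R_th.
Step 1 — V_th is the open-circuit voltage V_A - V_B (nothing connected across the terminals).
Nodal analysis, taking node 3 as the 0 V reference.
Source V1 fixes V_0 = 5 V.
KCL at each unknown node (sum of currents leaving = 0; resistances in Ω):
  Node 1: (V_1 - 5)/360 + (V_1 - V_2)/82000 + (V_1 - 0)/160 = 0
  Node 2: (V_2 - V_1)/82000 + (V_2 - 0)/220 = 0
Collecting terms (coefficients in siemens):
  0.00904·V_1 - 0.0000122·V_2 = 0.01389
  0.004558·V_2 - 0.0000122·V_1 = 0
Determinant D = (0.00904)(0.004558) - (-0.0000122)(-0.0000122) = 0.0000412
V_1 = [(0.01389)(0.004558) - (-0.0000122)(0)]/D = 1.536 V
V_2 = [(0.00904)(0) - (0.01389)(-0.0000122)]/D = 0.004111 V
V_th = V_2 - V_3 = 0.004111 - 0 = 0.004111 V
Step 2 — R_th: zero the source — replace V1 by a short circuit (node 3 merges into node 0) — and find the resistance seen between A (node 2) and B (node 0).
Reduce the network between node 2 (A) and node 0 (B) by series/parallel combination:
  Rp1 = R1 ‖ R3 (parallel, both between nodes 0 and 1) = 1/(1/360 + 1/160) = 110.8 Ω
  Rs1 = R2 + Rp1 (series, joined only at node 1) = 82000 + 110.8 = 82110 Ω
  Rp2 = R4 ‖ Rs1 (parallel, both between nodes 0 and 2) = 1/(1/220 + 1/82110) = 219.4 Ω
R_th = 219.4 Ω
I_n = V_th/R_th = 0.004111/219.4 = 0.00001874 A, and R_n = R_th = 219.4 Ω

Final answer: I_n = 1.874e-05 A, R_n = 219.4 Ω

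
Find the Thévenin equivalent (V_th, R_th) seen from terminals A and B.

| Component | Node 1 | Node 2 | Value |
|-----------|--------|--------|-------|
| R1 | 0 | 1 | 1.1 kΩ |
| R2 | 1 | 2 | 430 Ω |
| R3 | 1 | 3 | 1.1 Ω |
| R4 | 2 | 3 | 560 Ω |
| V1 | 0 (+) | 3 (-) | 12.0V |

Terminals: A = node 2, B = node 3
Step 1 — V_th is the open-circuit voltage V_A - V_B (nothing connected across the terminals).
Nodal analysis, taking node 3 as the 0 V reference.
Source V1 fixes V_0 = 12 V.
KCL at each unknown node (sum of currents leaving = 0; resistances in Ω):
  Node 1: (V_1 - 12)/1100 + (V_1 - V_2)/430 + (V_1 - 0)/1.1 = 0
  Node 2: (V_2 - V_1)/430 + (V_2 - 0)/560 = 0
Collecting terms (coefficients in siemens):
  0.9123·V_1 - 0.002326·V_2 = 0.01091
  0.004111·V_2 - 0.002326·V_1 = 0
Determinant D = (0.9123)(0.004111) - (-0.002326)(-0.002326) = 0.003745
V_1 = [(0.01091)(0.004111) - (-0.002326)(0)]/D = 0.01197 V
V_2 = [(0.9123)(0) - (0.01091)(-0.002326)]/D = 0.006774 V
V_th = V_2 - V_3 = 0.006774 - 0 = 0.006774 V
Step 2 — R_th: zero the source — replace V1 by a short circuit (node 3 merges into node 0) — and find the resistance seen between A (node 2) and B (node 0).
Reduce the network between node 2 (A) and node 0 (B) by series/parallel combination:
  Rp1 = R1 ‖ R3 (parallel, both between nodes 0 and 1) = 1/(1/1100 + 1/1.1) = 1.099 Ω
  Rs1 = R2 + Rp1 (series, joined only at node 1) = 430 + 1.099 = 431.1 Ω
  Rp2 = R4 ‖ Rs1 (parallel, both between nodes 0 and 2) = 1/(1/560 + 1/431.1) = 243.6 Ω
R_th = 243.6 Ω

Final answer: V_th = 0.006774 V, R_th = 243.6 Ω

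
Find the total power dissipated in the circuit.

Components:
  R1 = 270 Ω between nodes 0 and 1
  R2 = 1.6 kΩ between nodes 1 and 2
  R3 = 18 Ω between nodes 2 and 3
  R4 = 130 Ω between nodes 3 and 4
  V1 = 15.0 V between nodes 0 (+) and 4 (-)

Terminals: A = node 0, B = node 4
Nodal analysis, taking node 4 as the 0 V reference.
Source V1 fixes V_0 = 15 V.
KCL at each unknown node (sum of currents leaving = 0; resistances in Ω):
  Node 1: (V_1 - 15)/270 + (V_1 - V_2)/1600 = 0
  Node 2: (V_2 - V_1)/1600 + (V_2 - V_3)/18 = 0
  Node 3: (V_3 - V_2)/18 + (V_3 - 0)/130 = 0
Collecting terms (coefficients in siemens):
  0.004329·V_1 - 0.000625·V_2 = 0.05556
  0.05618·V_2 - 0.000625·V_1 - 0.05556·V_3 = 0
  0.06325·V_3 - 0.05556·V_2 = 0
Solving these 3 simultaneous equations (Gaussian elimination) gives:
  V_1 = 12.99 V, V_2 = 1.1 V, V_3 = 0.9663 V
Power in each resistor, P = (ΔV)²/R:
  P_R1 = (15 - 12.99)²/270 = 0.01492 W
  P_R2 = (12.99 - 1.1)²/1600 = 0.0884 W
  P_R3 = (1.1 - 0.9663)²/18 = 0.0009945 W
  P_R4 = (0.9663 - 0)²/130 = 0.007183 W
P_total = P_R1 + P_R2 + P_R3 + P_R4 = 0.1115 W

Final answer: 0.1115 W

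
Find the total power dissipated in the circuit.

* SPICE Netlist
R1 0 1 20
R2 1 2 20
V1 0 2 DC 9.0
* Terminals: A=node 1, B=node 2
Nodal analysis, taking node 2 as the 0 V reference.
Source V1 fixes V_0 = 9 V.
KCL at each unknown node (sum of currents leaving = 0; resistances in Ω):
  Node 1: (V_1 - 9)/20 + (V_1 - 0)/20 = 0
Collecting terms: 0.1 × V_1 = 0.45  =>  V_1 = 4.5 V
Power in each resistor, P = (ΔV)²/R:
  P_R1 = (9 - 4.5)²/20 = 1.012 W
  P_R2 = (4.5 - 0)²/20 = 1.012 W
P_total = P_R1 + P_R2 = 2.025 W

Final answer: 2.025 W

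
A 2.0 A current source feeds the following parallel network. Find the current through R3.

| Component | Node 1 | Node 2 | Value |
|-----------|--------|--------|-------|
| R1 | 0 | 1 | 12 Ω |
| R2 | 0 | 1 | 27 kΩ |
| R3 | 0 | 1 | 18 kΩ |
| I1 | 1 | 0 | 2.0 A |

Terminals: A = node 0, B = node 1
All resistors sit directly between nodes 0 and 1, so they are in parallel and share one voltage V; the full source current 2 A splits among them.
1/R_par = 1/12 + 1/27000 + 1/18000 = 0.08343 S  =>  R_par = 11.99 Ω
V = I × R_par = 2 × 11.99 = 23.97 V
I_R3 = V/R3 = 23.97/18000 = 0.001332 A

Final answer: 0.001332 A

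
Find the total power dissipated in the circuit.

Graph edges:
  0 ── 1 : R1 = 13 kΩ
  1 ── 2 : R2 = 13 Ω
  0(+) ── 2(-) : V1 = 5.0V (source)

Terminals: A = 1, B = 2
Nodal analysis, taking node 2 as the 0 V reference.
Source V1 fixes V_0 = 5 V.
KCL at each unknown node (sum of currents leaving = 0; resistances in Ω):
  Node 1: (V_1 - 5)/13000 + (V_1 - 0)/13 = 0
Collecting terms: 0.077 × V_1 = 0.0003846  =>  V_1 = 0.004995 V
Power in each resistor, P = (ΔV)²/R:
  P_R1 = (5 - 0.004995)²/13000 = 0.001919 W
  P_R2 = (0.004995 - 0)²/13 = 0.000001919 W
P_total = P_R1 + P_R2 = 0.001921 W

Final answer: 0.001921 W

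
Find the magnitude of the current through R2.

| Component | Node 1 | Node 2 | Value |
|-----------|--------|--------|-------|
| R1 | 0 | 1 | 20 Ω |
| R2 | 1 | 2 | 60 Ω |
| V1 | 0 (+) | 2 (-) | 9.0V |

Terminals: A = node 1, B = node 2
Nodal analysis, taking node 2 as the 0 V reference.
Source V1 fixes V_0 = 9 V.
KCL at each unknown node (sum of currents leaving = 0; resistances in Ω):
  Node 1: (V_1 - 9)/20 + (V_1 - 0)/60 = 0
Collecting terms: 0.06667 × V_1 = 0.45  =>  V_1 = 6.75 V
I_R2 = (V_1 - V_2)/R2 = (6.75 - 0)/60 = 0.1125 A
|I_R2| = 0.1125 A

Final answer: |I_R2| = 0.1125 A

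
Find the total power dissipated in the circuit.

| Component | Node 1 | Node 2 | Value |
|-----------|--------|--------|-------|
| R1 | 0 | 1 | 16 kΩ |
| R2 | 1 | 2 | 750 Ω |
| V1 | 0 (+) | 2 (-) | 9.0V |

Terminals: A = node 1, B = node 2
Nodal analysis, taking node 2 as the 0 V reference.
Source V1 fixes V_0 = 9 V.
KCL at each unknown node (sum of currents leaving = 0; resistances in Ω):
  Node 1: (V_1 - 9)/16000 + (V_1 - 0)/750 = 0
Collecting terms: 0.001396 × V_1 = 0.0005625  =>  V_1 = 0.403 V
Power in each resistor, P = (ΔV)²/R:
  P_R1 = (9 - 0.403)²/16000 = 0.004619 W
  P_R2 = (0.403 - 0)²/750 = 0.0002165 W
P_total = P_R1 + P_R2 = 0.004836 W

Final answer: 0.004836 W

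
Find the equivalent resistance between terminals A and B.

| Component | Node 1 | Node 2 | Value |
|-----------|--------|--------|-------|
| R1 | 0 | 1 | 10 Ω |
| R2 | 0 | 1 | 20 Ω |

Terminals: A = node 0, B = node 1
Reduce the network between node 0 (A) and node 1 (B) by series/parallel combination:
  Rp1 = R1 ‖ R2 (parallel, both between nodes 0 and 1) = 1/(1/10 + 1/20) = 6.667 Ω
R_eq = 6.667 Ω

Final answer: 6.667 Ω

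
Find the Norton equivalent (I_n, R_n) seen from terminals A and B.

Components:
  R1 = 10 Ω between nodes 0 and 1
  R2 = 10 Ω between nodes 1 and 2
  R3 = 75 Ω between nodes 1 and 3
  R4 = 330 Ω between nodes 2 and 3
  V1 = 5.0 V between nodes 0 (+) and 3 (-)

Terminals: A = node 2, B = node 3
Find the Thévenin equivalent first; then I_n = V_th/R_th and R_n = R_th.
Step 1 — V_th is the open-circuit voltage V_A - V_B (nothing connected across the terminals).
Nodal analysis, taking node 3 as the 0 V reference.
Source V1 fixes V_0 = 5 V.
KCL at each unknown node (sum of currents leaving = 0; resistances in Ω):
  Node 1: (V_1 - 5)/10 + (V_1 - V_2)/10 + (V_1 - 0)/75 = 0
  Node 2: (V_2 - V_1)/10 + (V_2 - 0)/330 = 0
Collecting terms (coefficients in siemens):
  0.2133·V_1 - 0.1·V_2 = 0.5
  0.103·V_2 - 0.1·V_1 = 0
Determinant D = (0.2133)(0.103) - (-0.1)(-0.1) = 0.01198
V_1 = [(0.5)(0.103) - (-0.1)(0)]/D = 4.3 V
V_2 = [(0.2133)(0) - (0.5)(-0.1)]/D = 4.174 V
V_th = V_2 - V_3 = 4.174 - 0 = 4.174 V
Step 2 — R_th: zero the source — replace V1 by a short circuit (node 3 merges into node 0) — and find the resistance seen between A (node 2) and B (node 0).
Reduce the network between node 2 (A) and node 0 (B) by series/parallel combination:
  Rp1 = R1 ‖ R3 (parallel, both between nodes 0 and 1) = 1/(1/10 + 1/75) = 8.824 Ω
  Rs1 = R2 + Rp1 (series, joined only at node 1) = 10 + 8.824 = 18.82 Ω
  Rp2 = R4 ‖ Rs1 (parallel, both between nodes 0 and 2) = 1/(1/330 + 1/18.82) = 17.81 Ω
R_th = 17.81 Ω
I_n = V_th/R_th = 4.174/17.81 = 0.2344 A, and R_n = R_th = 17.81 Ω

Final answer: I_n = 0.2344 A, R_n = 17.81 Ω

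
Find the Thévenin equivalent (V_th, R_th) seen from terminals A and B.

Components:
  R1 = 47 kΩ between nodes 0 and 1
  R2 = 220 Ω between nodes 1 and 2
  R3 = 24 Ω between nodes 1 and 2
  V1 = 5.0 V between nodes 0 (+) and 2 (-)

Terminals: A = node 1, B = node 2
Step 1 — V_th is the open-circuit voltage V_A - V_B (nothing connected across the terminals).
Nodal analysis, taking node 2 as the 0 V reference.
Source V1 fixes V_0 = 5 V.
KCL at each unknown node (sum of currents leaving = 0; resistances in Ω):
  Node 1: (V_1 - 5)/47000 + (V_1 - 0)/220 + (V_1 - 0)/24 = 0
Collecting terms: 0.04623 × V_1 = 0.0001064  =>  V_1 = 0.002301 V
V_th = V_1 - V_2 = 0.002301 - 0 = 0.002301 V
Step 2 — R_th: zero the source — replace V1 by a short circuit (node 2 merges into node 0) — and find the resistance seen between A (node 1) and B (node 0).
Reduce the network between node 1 (A) and node 0 (B) by series/parallel combination:
  Rp1 = R1 ‖ R2 ‖ R3 (parallel, all between nodes 0 and 1) = 1/(1/47000 + 1/220 + 1/24) = 21.63 Ω
R_th = 21.63 Ω

Final answer: V_th = 0.002301 V, R_th = 21.63 Ω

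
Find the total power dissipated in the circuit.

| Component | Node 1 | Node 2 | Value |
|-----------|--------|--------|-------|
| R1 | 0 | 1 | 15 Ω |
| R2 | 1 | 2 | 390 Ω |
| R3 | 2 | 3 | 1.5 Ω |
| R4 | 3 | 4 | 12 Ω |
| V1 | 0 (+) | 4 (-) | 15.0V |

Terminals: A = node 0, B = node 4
Nodal analysis, taking node 4 as the 0 V reference.
Source V1 fixes V_0 = 15 V.
KCL at each unknown node (sum of currents leaving = 0; resistances in Ω):
  Node 1: (V_1 - 15)/15 + (V_1 - V_2)/390 = 0
  Node 2: (V_2 - V_1)/390 + (V_2 - V_3)/1.5 = 0
  Node 3: (V_3 - V_2)/1.5 + (V_3 - 0)/12 = 0
Collecting terms (coefficients in siemens):
  0.06923·V_1 - 0.002564·V_2 = 1
  0.6692·V_2 - 0.002564·V_1 - 0.6667·V_3 = 0
  0.75·V_3 - 0.6667·V_2 = 0
Solving these 3 simultaneous equations (Gaussian elimination) gives:
  V_1 = 14.46 V, V_2 = 0.4839 V, V_3 = 0.4301 V
Power in each resistor, P = (ΔV)²/R:
  P_R1 = (15 - 14.46)²/15 = 0.01927 W
  P_R2 = (14.46 - 0.4839)²/390 = 0.501 W
  P_R3 = (0.4839 - 0.4301)²/1.5 = 0.001927 W
  P_R4 = (0.4301 - 0)²/12 = 0.01542 W
P_total = P_R1 + P_R2 + P_R3 + P_R4 = 0.5376 W

Final answer: 0.5376 W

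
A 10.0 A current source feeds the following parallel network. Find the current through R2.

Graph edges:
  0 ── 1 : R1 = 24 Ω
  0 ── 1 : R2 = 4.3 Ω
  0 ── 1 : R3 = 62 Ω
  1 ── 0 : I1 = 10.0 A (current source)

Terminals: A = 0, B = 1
All resistors sit directly between nodes 0 and 1, so they are in parallel and share one voltage V; the full source current 10 A splits among them.
1/R_par = 1/24 + 1/4.3 + 1/62 = 0.2904 S  =>  R_par = 3.444 Ω
V = I × R_par = 10 × 3.444 = 34.44 V
I_R2 = V/R2 = 34.44/4.3 = 8.009 A

Final answer: 8.009 A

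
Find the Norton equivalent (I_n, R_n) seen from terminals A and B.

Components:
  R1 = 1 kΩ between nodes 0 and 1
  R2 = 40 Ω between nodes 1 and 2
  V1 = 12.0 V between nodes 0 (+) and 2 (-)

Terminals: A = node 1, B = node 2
Find the Thévenin equivalent first; then I_n = V_th/R_th and R_n = R_th.
Step 1 — V_th is the open-circuit voltage V_A - V_B (nothing connected across the terminals).
Nodal analysis, taking node 2 as the 0 V reference.
Source V1 fixes V_0 = 12 V.
KCL at each unknown node (sum of currents leaving = 0; resistances in Ω):
  Node 1: (V_1 - 12)/1000 + (V_1 - 0)/40 = 0
Collecting terms: 0.026 × V_1 = 0.012  =>  V_1 = 0.4615 V
V_th = V_1 - V_2 = 0.4615 - 0 = 0.4615 V
Step 2 — R_th: zero the source — replace V1 by a short circuit (node 2 merges into node 0) — and find the resistance seen between A (node 1) and B (node 0).
Reduce the network between node 1 (A) and node 0 (B) by series/parallel combination:
  Rp1 = R1 ‖ R2 (parallel, both between nodes 0 and 1) = 1/(1/1000 + 1/40) = 38.46 Ω
R_th = 38.46 Ω
I_n = V_th/R_th = 0.4615/38.46 = 0.012 A, and R_n = R_th = 38.46 Ω

Final answer: I_n = 0.012 A, R_n = 38.46 Ω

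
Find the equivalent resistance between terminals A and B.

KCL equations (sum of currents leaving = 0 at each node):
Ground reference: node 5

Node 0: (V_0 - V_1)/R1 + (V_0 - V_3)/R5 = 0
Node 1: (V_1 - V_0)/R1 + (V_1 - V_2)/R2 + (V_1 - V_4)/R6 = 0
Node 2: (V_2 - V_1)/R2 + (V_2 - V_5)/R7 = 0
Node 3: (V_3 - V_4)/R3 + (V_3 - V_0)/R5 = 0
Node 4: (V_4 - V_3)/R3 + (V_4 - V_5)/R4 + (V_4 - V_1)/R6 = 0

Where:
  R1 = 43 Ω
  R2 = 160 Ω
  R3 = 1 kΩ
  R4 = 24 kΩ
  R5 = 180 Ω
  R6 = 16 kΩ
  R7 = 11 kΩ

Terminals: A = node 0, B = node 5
The network is not a plain series/parallel combination. Inject a 1 A test current into terminal A (node 0) and return it from terminal B (node 5); then R_eq = V_A / (1 A).
Nodal analysis, taking node 5 as the 0 V reference.
Current source I_test pushes 1 A into node 0 and draws it out of node 5.
KCL at each unknown node (sum of currents leaving = 0; resistances in Ω):
  Node 0: (V_0 - V_1)/43 + (V_0 - V_3)/180 - 1 = 0
  Node 1: (V_1 - V_0)/43 + (V_1 - V_2)/160 + (V_1 - V_4)/16000 = 0
  Node 2: (V_2 - V_1)/160 + (V_2 - 0)/11000 = 0
  Node 3: (V_3 - V_0)/180 + (V_3 - V_4)/1000 = 0
  Node 4: (V_4 - V_1)/16000 + (V_4 - V_3)/1000 + (V_4 - 0)/24000 = 0
Collecting terms (coefficients in siemens):
  0.02881·V_0 - 0.02326·V_1 - 0.005556·V_3 = 1
  0.02957·V_1 - 0.02326·V_0 - 0.00625·V_2 - 0.0000625·V_4 = 0
  0.006341·V_2 - 0.00625·V_1 = 0
  0.006556·V_3 - 0.005556·V_0 - 0.001·V_4 = 0
  0.001104·V_4 - 0.0000625·V_1 - 0.001·V_3 = 0
Solving these 5 simultaneous equations (Gaussian elimination) gives:
  V_0 = 7747 V, V_1 = 7716 V, V_2 = 7606 V, V_3 = 7695 V
  V_4 = 7406 V
R_eq = V_0 / 1 A = 7747 Ω = 7.747 kΩ

Final answer: 7.747 kΩ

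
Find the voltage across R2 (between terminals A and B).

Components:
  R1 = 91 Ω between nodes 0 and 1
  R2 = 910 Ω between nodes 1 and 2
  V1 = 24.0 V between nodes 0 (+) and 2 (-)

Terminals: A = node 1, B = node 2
R1 and R2 are in series across V1 (node 0 → node 1 → node 2), and the output A–B is taken across R2, so this is a voltage divider.
Series current: I = V1/(R1 + R2) = 24/(91 + 910) = 24/1001 = 0.02398 A
V_R2 = I × R2 = V1 × R2/(R1 + R2) = 24 × 910/1001 = 21.82 V

Final answer: 21.82 V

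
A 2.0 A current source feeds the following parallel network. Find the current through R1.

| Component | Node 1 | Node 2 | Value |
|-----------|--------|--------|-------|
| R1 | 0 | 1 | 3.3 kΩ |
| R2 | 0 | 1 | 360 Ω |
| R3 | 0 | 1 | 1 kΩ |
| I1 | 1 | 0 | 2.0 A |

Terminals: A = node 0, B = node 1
All resistors sit directly between nodes 0 and 1, so they are in parallel and share one voltage V; the full source current 2 A splits among them.
1/R_par = 1/3300 + 1/360 + 1/1000 = 0.004081 S  =>  R_par = 245 Ω
V = I × R_par = 2 × 245 = 490.1 V
I_R1 = V/R1 = 490.1/3300 = 0.1485 A

Final answer: 0.1485 A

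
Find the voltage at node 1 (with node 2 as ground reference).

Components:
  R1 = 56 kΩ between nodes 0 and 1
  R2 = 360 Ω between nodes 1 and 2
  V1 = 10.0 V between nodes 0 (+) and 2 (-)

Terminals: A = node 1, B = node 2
Nodal analysis, taking node 2 as the 0 V reference.
Source V1 fixes V_0 = 10 V.
KCL at each unknown node (sum of currents leaving = 0; resistances in Ω):
  Node 1: (V_1 - 10)/56000 + (V_1 - 0)/360 = 0
Collecting terms: 0.002796 × V_1 = 0.0001786  =>  V_1 = 0.06388 V
The requested potential is V_1 = 0.06388 V.

Final answer: V_1 = 0.06388 V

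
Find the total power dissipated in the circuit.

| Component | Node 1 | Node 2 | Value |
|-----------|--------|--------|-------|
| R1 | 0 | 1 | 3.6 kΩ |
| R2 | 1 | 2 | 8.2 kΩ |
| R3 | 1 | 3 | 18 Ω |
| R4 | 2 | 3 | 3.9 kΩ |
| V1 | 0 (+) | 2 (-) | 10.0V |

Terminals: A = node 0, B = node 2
Nodal analysis, taking node 2 as the 0 V reference.
Source V1 fixes V_0 = 10 V.
KCL at each unknown node (sum of currents leaving = 0; resistances in Ω):
  Node 1: (V_1 - 10)/3600 + (V_1 - 0)/8200 + (V_1 - V_3)/18 = 0
  Node 3: (V_3 - V_1)/18 + (V_3 - 0)/3900 = 0
Collecting terms (coefficients in siemens):
  0.05596·V_1 - 0.05556·V_3 = 0.002778
  0.05581·V_3 - 0.05556·V_1 = 0
Determinant D = (0.05596)(0.05581) - (-0.05556)(-0.05556) = 0.00003655
V_1 = [(0.002778)(0.05581) - (-0.05556)(0)]/D = 4.241 V
V_3 = [(0.05596)(0) - (0.002778)(-0.05556)]/D = 4.222 V
Power in each resistor, P = (ΔV)²/R:
  P_R1 = (10 - 4.241)²/3600 = 0.009212 W
  P_R2 = (4.241 - 0)²/8200 = 0.002194 W
  P_R3 = (4.241 - 4.222)²/18 = 0.00002109 W
  P_R4 = (0 - 4.222)²/3900 = 0.00457 W
P_total = P_R1 + P_R2 + P_R3 + P_R4 = 0.016 W

Final answer: 0.016 W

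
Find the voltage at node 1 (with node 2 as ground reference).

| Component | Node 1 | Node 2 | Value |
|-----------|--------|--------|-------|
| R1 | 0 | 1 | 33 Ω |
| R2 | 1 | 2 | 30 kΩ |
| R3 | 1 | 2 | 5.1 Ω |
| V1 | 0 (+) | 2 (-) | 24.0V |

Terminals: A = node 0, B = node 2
Nodal analysis, taking node 2 as the 0 V reference.
Source V1 fixes V_0 = 24 V.
KCL at each unknown node (sum of currents leaving = 0; resistances in Ω):
  Node 1: (V_1 - 24)/33 + (V_1 - 0)/30000 + (V_1 - 0)/5.1 = 0
Collecting terms: 0.2264 × V_1 = 0.7273  =>  V_1 = 3.212 V
The requested potential is V_1 = 3.212 V.

Final answer: V_1 = 3.212 V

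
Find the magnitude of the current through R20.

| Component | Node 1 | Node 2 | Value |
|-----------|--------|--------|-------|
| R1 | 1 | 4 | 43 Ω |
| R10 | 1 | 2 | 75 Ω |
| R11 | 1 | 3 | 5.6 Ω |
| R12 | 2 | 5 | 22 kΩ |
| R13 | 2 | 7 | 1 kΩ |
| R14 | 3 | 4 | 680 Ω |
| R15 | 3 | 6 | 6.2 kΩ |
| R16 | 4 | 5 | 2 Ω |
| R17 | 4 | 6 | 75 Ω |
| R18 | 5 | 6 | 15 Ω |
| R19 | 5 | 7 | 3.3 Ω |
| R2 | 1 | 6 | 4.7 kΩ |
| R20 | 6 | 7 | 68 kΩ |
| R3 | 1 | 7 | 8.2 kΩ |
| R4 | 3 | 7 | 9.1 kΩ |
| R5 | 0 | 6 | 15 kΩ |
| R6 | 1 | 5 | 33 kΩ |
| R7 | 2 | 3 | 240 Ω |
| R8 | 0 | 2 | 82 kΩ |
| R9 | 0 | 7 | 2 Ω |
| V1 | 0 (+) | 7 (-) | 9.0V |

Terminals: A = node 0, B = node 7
Nodal analysis, taking node 7 as the 0 V reference.
Source V1 fixes V_0 = 9 V.
KCL at each unknown node (sum of currents leaving = 0; resistances in Ω):
  Node 1: (V_1 - V_4)/43 + (V_1 - V_6)/4700 + (V_1 - 0)/8200 + (V_1 - V_5)/33000 + (V_1 - V_2)/75 + (V_1 - V_3)/5.6 = 0
  Node 2: (V_2 - V_3)/240 + (V_2 - 9)/82000 + (V_2 - V_1)/75 + (V_2 - V_5)/22000 + (V_2 - 0)/1000 = 0
  Node 3: (V_3 - 0)/9100 + (V_3 - V_2)/240 + (V_3 - V_1)/5.6 + (V_3 - V_4)/680 + (V_3 - V_6)/6200 = 0
  Node 4: (V_4 - V_1)/43 + (V_4 - V_3)/680 + (V_4 - V_5)/2 + (V_4 - V_6)/75 = 0
  Node 5: (V_5 - V_1)/33000 + (V_5 - V_2)/22000 + (V_5 - V_4)/2 + (V_5 - V_6)/15 + (V_5 - 0)/3.3 = 0
  Node 6: (V_6 - V_1)/4700 + (V_6 - 9)/15000 + (V_6 - V_3)/6200 + (V_6 - V_4)/75 + (V_6 - V_5)/15 + (V_6 - 0)/68000 = 0
Collecting terms (coefficients in siemens):
  0.2155·V_1 - 0.01333·V_2 - 0.1786·V_3 - 0.02326·V_4 - 0.0000303·V_5 - 0.0002128·V_6 = 0
  0.01856·V_2 - 0.01333·V_1 - 0.004167·V_3 - 0.00004545·V_5 = 0.0001098
  0.1845·V_3 - 0.1786·V_1 - 0.004167·V_2 - 0.001471·V_4 - 0.0001613·V_6 = 0
  0.5381·V_4 - 0.02326·V_1 - 0.001471·V_3 - 0.5·V_5 - 0.01333·V_6 = 0
  0.8698·V_5 - 0.0000303·V_1 - 0.00004545·V_2 - 0.5·V_4 - 0.06667·V_6 = 0
  0.08046·V_6 - 0.0002128·V_1 - 0.0001613·V_3 - 0.01333·V_4 - 0.06667·V_5 = 0.0006
Solving these 6 simultaneous equations (Gaussian elimination) gives:
  V_1 = 0.006577 V, V_2 = 0.01214 V, V_3 = 0.006671 V, V_4 = 0.002678 V
  V_5 = 0.002294 V, V_6 = 0.009833 V
I_R20 = (V_6 - V_7)/R20 = (0.009833 - 0)/68000 = 0.0000001446 A
|I_R20| = 0.0000001446 A

Final answer: |I_R20| = 1.446e-07 A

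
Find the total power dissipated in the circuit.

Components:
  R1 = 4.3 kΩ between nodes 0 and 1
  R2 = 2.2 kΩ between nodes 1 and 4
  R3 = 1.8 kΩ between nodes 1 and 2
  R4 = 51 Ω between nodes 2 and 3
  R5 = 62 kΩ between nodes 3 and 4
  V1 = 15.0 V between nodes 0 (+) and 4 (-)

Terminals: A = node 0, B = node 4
Nodal analysis, taking node 4 as the 0 V reference.
Source V1 fixes V_0 = 15 V.
KCL at each unknown node (sum of currents leaving = 0; resistances in Ω):
  Node 1: (V_1 - 15)/4300 + (V_1 - 0)/2200 + (V_1 - V_2)/1800 = 0
  Node 2: (V_2 - V_1)/1800 + (V_2 - V_3)/51 = 0
  Node 3: (V_3 - V_2)/51 + (V_3 - 0)/62000 = 0
Collecting terms (coefficients in siemens):
  0.001243·V_1 - 0.0005556·V_2 = 0.003488
  0.02016·V_2 - 0.0005556·V_1 - 0.01961·V_3 = 0
  0.01962·V_3 - 0.01961·V_2 = 0
Solving these 3 simultaneous equations (Gaussian elimination) gives:
  V_1 = 4.964 V, V_2 = 4.824 V, V_3 = 4.82 V
Power in each resistor, P = (ΔV)²/R:
  P_R1 = (15 - 4.964)²/4300 = 0.02342 W
  P_R2 = (4.964 - 0)²/2200 = 0.0112 W
  P_R3 = (4.964 - 4.824)²/1800 = 0.00001088 W
  P_R4 = (4.824 - 4.82)²/51 = 0.0000003082 W
  P_R5 = (4.82 - 0)²/62000 = 0.0003747 W
P_total = P_R1 + P_R2 + P_R3 + P_R4 + P_R5 = 0.03501 W

Final answer: 0.03501 W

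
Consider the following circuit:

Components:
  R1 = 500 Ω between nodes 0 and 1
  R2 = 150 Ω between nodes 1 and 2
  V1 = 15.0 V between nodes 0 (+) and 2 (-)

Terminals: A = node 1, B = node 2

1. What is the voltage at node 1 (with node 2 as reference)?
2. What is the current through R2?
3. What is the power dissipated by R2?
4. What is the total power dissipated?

Nodal analysis, taking node 2 as the 0 V reference.
Source V1 fixes V_0 = 15 V.
KCL at each unknown node (sum of currents leaving = 0; resistances in Ω):
  Node 1: (V_1 - 15)/500 + (V_1 - 0)/150 = 0
Collecting terms: 0.008667 × V_1 = 0.03  =>  V_1 = 3.462 V
Part 1:
  Read off the nodal solution: V_1 = 3.462 V
Part 2:
  I_R2 = (V_1 - V_2)/R2 = (3.462 - 0)/150 = 0.02308 A
  Magnitude: I_R2 = 0.02308 A
Part 3:
  I_R2 = (V_1 - V_2)/R2 = (3.462 - 0)/150 = 0.02308 A
  P_R2 = I_R2² × R2 = (0.02308)² × 150 = 0.07988 W
Part 4:
  Power in each resistor, P = (ΔV)²/R:
    P_R1 = (15 - 3.462)²/500 = 0.2663 W
    P_R2 = (3.462 - 0)²/150 = 0.07988 W
  P_total = P_R1 + P_R2 = 0.3462 W

Final answers:
1. V_1 = 3.462 V
2. I_R2 = 0.02308 A
3. P_R2 = 0.07988 W
4. P_total = 0.3462 W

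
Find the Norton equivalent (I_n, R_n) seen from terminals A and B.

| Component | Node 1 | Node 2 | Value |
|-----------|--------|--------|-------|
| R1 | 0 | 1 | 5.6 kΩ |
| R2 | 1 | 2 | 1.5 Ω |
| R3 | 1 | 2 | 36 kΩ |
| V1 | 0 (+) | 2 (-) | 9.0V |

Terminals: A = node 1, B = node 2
Find the Thévenin equivalent first; then I_n = V_th/R_th and R_n = R_th.
Step 1 — V_th is the open-circuit voltage V_A - V_B (nothing connected across the terminals).
Nodal analysis, taking node 2 as the 0 V reference.
Source V1 fixes V_0 = 9 V.
KCL at each unknown node (sum of currents leaving = 0; resistances in Ω):
  Node 1: (V_1 - 9)/5600 + (V_1 - 0)/1.5 + (V_1 - 0)/36000 = 0
Collecting terms: 0.6669 × V_1 = 0.001607  =>  V_1 = 0.00241 V
V_th = V_1 - V_2 = 0.00241 - 0 = 0.00241 V
Step 2 — R_th: zero the source — replace V1 by a short circuit (node 2 merges into node 0) — and find the resistance seen between A (node 1) and B (node 0).
Reduce the network between node 1 (A) and node 0 (B) by series/parallel combination:
  Rp1 = R1 ‖ R2 ‖ R3 (parallel, all between nodes 0 and 1) = 1/(1/5600 + 1/1.5 + 1/36000) = 1.5 Ω
R_th = 1.5 Ω
I_n = V_th/R_th = 0.00241/1.5 = 0.001607 A, and R_n = R_th = 1.5 Ω

Final answer: I_n = 0.001607 A, R_n = 1.5 Ω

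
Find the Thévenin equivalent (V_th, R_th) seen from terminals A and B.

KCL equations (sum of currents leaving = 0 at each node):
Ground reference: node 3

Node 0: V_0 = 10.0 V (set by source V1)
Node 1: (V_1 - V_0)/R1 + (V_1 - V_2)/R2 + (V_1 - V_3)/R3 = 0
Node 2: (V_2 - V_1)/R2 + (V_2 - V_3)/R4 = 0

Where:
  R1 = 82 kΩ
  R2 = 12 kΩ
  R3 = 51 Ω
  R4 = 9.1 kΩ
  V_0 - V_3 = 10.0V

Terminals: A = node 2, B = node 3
Step 1 — V_th is the open-circuit voltage V_A - V_B (nothing connected across the terminals).
Nodal analysis, taking node 3 as the 0 V reference.
Source V1 fixes V_0 = 10 V.
KCL at each unknown node (sum of currents leaving = 0; resistances in Ω):
  Node 1: (V_1 - 10)/82000 + (V_1 - V_2)/12000 + (V_1 - 0)/51 = 0
  Node 2: (V_2 - V_1)/12000 + (V_2 - 0)/9100 = 0
Collecting terms (coefficients in siemens):
  0.0197·V_1 - 0.00008333·V_2 = 0.000122
  0.0001932·V_2 - 0.00008333·V_1 = 0
Determinant D = (0.0197)(0.0001932) - (-0.00008333)(-0.00008333) = 0.0000038
V_1 = [(0.000122)(0.0001932) - (-0.00008333)(0)]/D = 0.006201 V
V_2 = [(0.0197)(0) - (0.000122)(-0.00008333)]/D = 0.002674 V
V_th = V_2 - V_3 = 0.002674 - 0 = 0.002674 V
Step 2 — R_th: zero the source — replace V1 by a short circuit (node 3 merges into node 0) — and find the resistance seen between A (node 2) and B (node 0).
Reduce the network between node 2 (A) and node 0 (B) by series/parallel combination:
  Rp1 = R1 ‖ R3 (parallel, both between nodes 0 and 1) = 1/(1/82000 + 1/51) = 50.97 Ω
  Rs1 = R2 + Rp1 (series, joined only at node 1) = 12000 + 50.97 = 12050 Ω
  Rp2 = R4 ‖ Rs1 (parallel, both between nodes 0 and 2) = 1/(1/9100 + 1/12050) = 5185 Ω
R_th = 5.185 kΩ

Final answer: V_th = 0.002674 V, R_th = 5.185 kΩ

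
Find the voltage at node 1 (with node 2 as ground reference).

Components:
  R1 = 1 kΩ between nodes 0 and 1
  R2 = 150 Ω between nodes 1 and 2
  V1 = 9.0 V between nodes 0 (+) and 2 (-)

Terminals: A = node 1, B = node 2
Nodal analysis, taking node 2 as the 0 V reference.
Source V1 fixes V_0 = 9 V.
KCL at each unknown node (sum of currents leaving = 0; resistances in Ω):
  Node 1: (V_1 - 9)/1000 + (V_1 - 0)/150 = 0
Collecting terms: 0.007667 × V_1 = 0.009  =>  V_1 = 1.174 V
The requested potential is V_1 = 1.174 V.

Final answer: V_1 = 1.174 V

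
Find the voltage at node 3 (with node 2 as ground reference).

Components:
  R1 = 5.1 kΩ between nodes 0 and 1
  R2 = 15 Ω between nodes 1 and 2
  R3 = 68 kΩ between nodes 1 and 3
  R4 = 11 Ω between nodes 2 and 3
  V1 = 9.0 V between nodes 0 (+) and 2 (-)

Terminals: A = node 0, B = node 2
Nodal analysis, taking node 2 as the 0 V reference.
Source V1 fixes V_0 = 9 V.
KCL at each unknown node (sum of currents leaving = 0; resistances in Ω):
  Node 1: (V_1 - 9)/5100 + (V_1 - 0)/15 + (V_1 - V_3)/68000 = 0
  Node 3: (V_3 - V_1)/68000 + (V_3 - 0)/11 = 0
Collecting terms (coefficients in siemens):
  0.06688·V_1 - 0.00001471·V_3 = 0.001765
  0.09092·V_3 - 0.00001471·V_1 = 0
Determinant D = (0.06688)(0.09092) - (-0.00001471)(-0.00001471) = 0.006081
V_1 = [(0.001765)(0.09092) - (-0.00001471)(0)]/D = 0.02639 V
V_3 = [(0.06688)(0) - (0.001765)(-0.00001471)]/D = 0.000004268 V
The requested potential is V_3 = 0.000004268 V.

Final answer: V_3 = 4.268e-06 V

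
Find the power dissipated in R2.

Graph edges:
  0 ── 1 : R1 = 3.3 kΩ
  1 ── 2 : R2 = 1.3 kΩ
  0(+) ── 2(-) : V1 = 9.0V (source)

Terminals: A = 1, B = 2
Nodal analysis, taking node 2 as the 0 V reference.
Source V1 fixes V_0 = 9 V.
KCL at each unknown node (sum of currents leaving = 0; resistances in Ω):
  Node 1: (V_1 - 9)/3300 + (V_1 - 0)/1300 = 0
Collecting terms: 0.001072 × V_1 = 0.002727  =>  V_1 = 2.543 V
I_R2 = (V_1 - V_2)/R2 = (2.543 - 0)/1300 = 0.001957 A
P_R2 = I_R2² × R2 = (0.001957)² × 1300 = 0.004976 W

Final answer: 0.004976 W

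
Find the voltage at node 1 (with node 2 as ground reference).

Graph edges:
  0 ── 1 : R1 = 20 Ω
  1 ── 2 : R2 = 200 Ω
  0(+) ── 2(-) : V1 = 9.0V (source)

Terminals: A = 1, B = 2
Nodal analysis, taking node 2 as the 0 V reference.
Source V1 fixes V_0 = 9 V.
KCL at each unknown node (sum of currents leaving = 0; resistances in Ω):
  Node 1: (V_1 - 9)/20 + (V_1 - 0)/200 = 0
Collecting terms: 0.055 × V_1 = 0.45  =>  V_1 = 8.182 V
The requested potential is V_1 = 8.182 V.

Final answer: V_1 = 8.182 V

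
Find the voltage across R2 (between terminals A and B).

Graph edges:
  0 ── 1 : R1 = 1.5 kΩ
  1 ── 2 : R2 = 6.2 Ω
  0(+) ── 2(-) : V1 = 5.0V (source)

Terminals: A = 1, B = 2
R1 and R2 are in series across V1 (node 0 → node 1 → node 2), and the output A–B is taken across R2, so this is a voltage divider.
Series current: I = V1/(R1 + R2) = 5/(1500 + 6.2) = 5/1506 = 0.00332 A
V_R2 = I × R2 = V1 × R2/(R1 + R2) = 5 × 6.2/1506 = 0.02058 V

Final answer: 0.02058 V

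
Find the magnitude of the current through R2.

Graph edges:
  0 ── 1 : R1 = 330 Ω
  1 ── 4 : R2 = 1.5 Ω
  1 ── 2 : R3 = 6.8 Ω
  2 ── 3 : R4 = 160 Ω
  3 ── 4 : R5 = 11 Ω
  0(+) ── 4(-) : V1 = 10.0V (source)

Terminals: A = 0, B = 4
Nodal analysis, taking node 4 as the 0 V reference.
Source V1 fixes V_0 = 10 V.
KCL at each unknown node (sum of currents leaving = 0; resistances in Ω):
  Node 1: (V_1 - 10)/330 + (V_1 - 0)/1.5 + (V_1 - V_2)/6.8 = 0
  Node 2: (V_2 - V_1)/6.8 + (V_2 - V_3)/160 = 0
  Node 3: (V_3 - V_2)/160 + (V_3 - 0)/11 = 0
Collecting terms (coefficients in siemens):
  0.8168·V_1 - 0.1471·V_2 = 0.0303
  0.1533·V_2 - 0.1471·V_1 - 0.00625·V_3 = 0
  0.09716·V_3 - 0.00625·V_2 = 0
Solving these 3 simultaneous equations (Gaussian elimination) gives:
  V_1 = 0.04487 V, V_2 = 0.04316 V, V_3 = 0.002776 V
I_R2 = (V_1 - V_4)/R2 = (0.04487 - 0)/1.5 = 0.02991 A
|I_R2| = 0.02991 A

Final answer: |I_R2| = 0.02991 A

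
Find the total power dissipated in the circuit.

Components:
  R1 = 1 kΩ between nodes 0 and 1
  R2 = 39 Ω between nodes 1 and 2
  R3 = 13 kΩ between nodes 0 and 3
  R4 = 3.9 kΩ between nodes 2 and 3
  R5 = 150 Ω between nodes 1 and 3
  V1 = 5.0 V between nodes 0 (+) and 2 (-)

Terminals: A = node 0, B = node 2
Nodal analysis, taking node 2 as the 0 V reference.
Source V1 fixes V_0 = 5 V.
KCL at each unknown node (sum of currents leaving = 0; resistances in Ω):
  Node 1: (V_1 - 5)/1000 + (V_1 - 0)/39 + (V_1 - V_3)/150 = 0
  Node 3: (V_3 - 5)/13000 + (V_3 - 0)/3900 + (V_3 - V_1)/150 = 0
Collecting terms (coefficients in siemens):
  0.03331·V_1 - 0.006667·V_3 = 0.005
  0.007·V_3 - 0.006667·V_1 = 0.0003846
Determinant D = (0.03331)(0.007) - (-0.006667)(-0.006667) = 0.0001887
V_1 = [(0.005)(0.007) - (-0.006667)(0.0003846)]/D = 0.1991 V
V_3 = [(0.03331)(0.0003846) - (0.005)(-0.006667)]/D = 0.2445 V
Power in each resistor, P = (ΔV)²/R:
  P_R1 = (5 - 0.1991)²/1000 = 0.02305 W
  P_R2 = (0.1991 - 0)²/39 = 0.001016 W
  P_R3 = (5 - 0.2445)²/13000 = 0.00174 W
  P_R4 = (0 - 0.2445)²/3900 = 0.00001533 W
  P_R5 = (0.1991 - 0.2445)²/150 = 0.00001378 W
P_total = P_R1 + P_R2 + P_R3 + P_R4 + P_R5 = 0.02583 W

Final answer: 0.02583 W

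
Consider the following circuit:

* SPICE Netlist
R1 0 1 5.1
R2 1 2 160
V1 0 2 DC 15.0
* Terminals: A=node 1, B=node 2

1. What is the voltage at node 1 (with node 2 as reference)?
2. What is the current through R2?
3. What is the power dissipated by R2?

Nodal analysis, taking node 2 as the 0 V reference.
Source V1 fixes V_0 = 15 V.
KCL at each unknown node (sum of currents leaving = 0; resistances in Ω):
  Node 1: (V_1 - 15)/5.1 + (V_1 - 0)/160 = 0
Collecting terms: 0.2023 × V_1 = 2.941  =>  V_1 = 14.54 V
Part 1:
  Read off the nodal solution: V_1 = 14.54 V
Part 2:
  I_R2 = (V_1 - V_2)/R2 = (14.54 - 0)/160 = 0.09085 A
  Magnitude: I_R2 = 0.09085 A
Part 3:
  I_R2 = (V_1 - V_2)/R2 = (14.54 - 0)/160 = 0.09085 A
  P_R2 = I_R2² × R2 = (0.09085)² × 160 = 1.321 W

Final answers:
1. V_1 = 14.54 V
2. I_R2 = 0.09085 A
3. P_R2 = 1.321 W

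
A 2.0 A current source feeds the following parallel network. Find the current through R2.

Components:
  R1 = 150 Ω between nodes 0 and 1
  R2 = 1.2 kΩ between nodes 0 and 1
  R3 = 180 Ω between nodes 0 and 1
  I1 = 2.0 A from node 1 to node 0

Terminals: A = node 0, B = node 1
All resistors sit directly between nodes 0 and 1, so they are in parallel and share one voltage V; the full source current 2 A splits among them.
1/R_par = 1/150 + 1/1200 + 1/180 = 0.01306 S  =>  R_par = 76.6 Ω
V = I × R_par = 2 × 76.6 = 153.2 V
I_R2 = V/R2 = 153.2/1200 = 0.1277 A

Final answer: 0.1277 A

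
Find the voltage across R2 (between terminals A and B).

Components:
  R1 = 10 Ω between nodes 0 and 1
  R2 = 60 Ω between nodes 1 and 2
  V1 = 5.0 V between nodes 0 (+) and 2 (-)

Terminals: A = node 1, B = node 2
R1 and R2 are in series across V1 (node 0 → node 1 → node 2), and the output A–B is taken across R2, so this is a voltage divider.
Series current: I = V1/(R1 + R2) = 5/(10 + 60) = 5/70 = 0.07143 A
V_R2 = I × R2 = V1 × R2/(R1 + R2) = 5 × 60/70 = 4.286 V

Final answer: 4.286 V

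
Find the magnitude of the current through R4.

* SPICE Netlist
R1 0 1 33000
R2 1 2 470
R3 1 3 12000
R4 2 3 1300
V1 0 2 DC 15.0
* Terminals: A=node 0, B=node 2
Nodal analysis, taking node 2 as the 0 V reference.
Source V1 fixes V_0 = 15 V.
KCL at each unknown node (sum of currents leaving = 0; resistances in Ω):
  Node 1: (V_1 - 15)/33000 + (V_1 - 0)/470 + (V_1 - V_3)/12000 = 0
  Node 3: (V_3 - V_1)/12000 + (V_3 - 0)/1300 = 0
Collecting terms (coefficients in siemens):
  0.002241·V_1 - 0.00008333·V_3 = 0.0004545
  0.0008526·V_3 - 0.00008333·V_1 = 0
Determinant D = (0.002241)(0.0008526) - (-0.00008333)(-0.00008333) = 0.000001904
V_1 = [(0.0004545)(0.0008526) - (-0.00008333)(0)]/D = 0.2035 V
V_3 = [(0.002241)(0) - (0.0004545)(-0.00008333)]/D = 0.0199 V
I_R4 = (V_2 - V_3)/R4 = (0 - 0.0199)/1300 = -0.0000153 A
|I_R4| = 0.0000153 A

Final answer: |I_R4| = 1.53e-05 A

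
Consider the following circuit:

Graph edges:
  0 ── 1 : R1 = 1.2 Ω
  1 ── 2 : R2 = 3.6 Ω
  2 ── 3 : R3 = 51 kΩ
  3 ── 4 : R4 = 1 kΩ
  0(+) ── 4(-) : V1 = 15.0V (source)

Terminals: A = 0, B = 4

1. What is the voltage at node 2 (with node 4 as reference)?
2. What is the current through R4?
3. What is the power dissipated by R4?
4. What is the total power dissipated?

Nodal analysis, taking node 4 as the 0 V reference.
Source V1 fixes V_0 = 15 V.
KCL at each unknown node (sum of currents leaving = 0; resistances in Ω):
  Node 1: (V_1 - 15)/1.2 + (V_1 - V_2)/3.6 = 0
  Node 2: (V_2 - V_1)/3.6 + (V_2 - V_3)/51000 = 0
  Node 3: (V_3 - V_2)/51000 + (V_3 - 0)/1000 = 0
Collecting terms (coefficients in siemens):
  1.111·V_1 - 0.2778·V_2 = 12.5
  0.2778·V_2 - 0.2778·V_1 - 0.00001961·V_3 = 0
  0.00102·V_3 - 0.00001961·V_2 = 0
Solving these 3 simultaneous equations (Gaussian elimination) gives:
  V_1 = 15 V, V_2 = 15 V, V_3 = 0.2884 V
Part 1:
  Read off the nodal solution: V_2 = 15 V
Part 2:
  I_R4 = (V_3 - V_4)/R4 = (0.2884 - 0)/1000 = 0.0002884 A
  Magnitude: I_R4 = 0.0002884 A
Part 3:
  I_R4 = (V_3 - V_4)/R4 = (0.2884 - 0)/1000 = 0.0002884 A
  P_R4 = I_R4² × R4 = (0.0002884)² × 1000 = 0.00008319 W
Part 4:
  Power in each resistor, P = (ΔV)²/R:
    P_R1 = (15 - 15)²/1.2 = 0.00000009983 W
    P_R2 = (15 - 15)²/3.6 = 0.0000002995 W
    P_R3 = (15 - 0.2884)²/51000 = 0.004243 W
    P_R4 = (0.2884 - 0)²/1000 = 0.00008319 W
  P_total = P_R1 + P_R2 + P_R3 + P_R4 = 0.004327 W

Final answers:
1. V_2 = 15 V
2. I_R4 = 0.0002884 A
3. P_R4 = 8.319e-05 W
4. P_total = 0.004327 W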